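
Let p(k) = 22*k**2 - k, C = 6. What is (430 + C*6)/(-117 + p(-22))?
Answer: 466/10553 ≈ 0.044158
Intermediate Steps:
p(k) = -k + 22*k**2
(430 + C*6)/(-117 + p(-22)) = (430 + 6*6)/(-117 - 22*(-1 + 22*(-22))) = (430 + 36)/(-117 - 22*(-1 - 484)) = 466/(-117 - 22*(-485)) = 466/(-117 + 10670) = 466/10553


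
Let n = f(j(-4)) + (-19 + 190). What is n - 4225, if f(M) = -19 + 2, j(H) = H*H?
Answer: -4071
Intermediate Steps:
j(H) = H²
f(M) = -17
n = 154 (n = -17 + (-19 + 190) = -17 + 171 = 154)
n - 4225 = 154 - 4225 = -4071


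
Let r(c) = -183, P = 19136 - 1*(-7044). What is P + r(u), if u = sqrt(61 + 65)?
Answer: 25997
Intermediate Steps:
u = 3*sqrt(14) (u = sqrt(126) = 3*sqrt(14) ≈ 11.225)
P = 26180 (P = 19136 + 7044 = 26180)
P + r(u) = 26180 - 183 = 25997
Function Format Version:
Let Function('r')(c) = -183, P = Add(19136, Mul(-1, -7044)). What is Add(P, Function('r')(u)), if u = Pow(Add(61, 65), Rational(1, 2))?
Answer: 25997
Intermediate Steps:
u = Mul(3, Pow(14, Rational(1, 2))) (u = Pow(126, Rational(1, 2)) = Mul(3, Pow(14, Rational(1, 2))) ≈ 11.225)
P = 26180 (P = Add(19136, 7044) = 26180)
Add(P, Function('r')(u)) = Add(26180, -183) = 25997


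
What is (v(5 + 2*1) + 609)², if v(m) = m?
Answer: 379456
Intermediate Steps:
(v(5 + 2*1) + 609)² = ((5 + 2*1) + 609)² = ((5 + 2) + 609)² = (7 + 609)² = 616² = 379456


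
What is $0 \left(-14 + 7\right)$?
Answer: $0$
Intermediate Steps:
$0 \left(-14 + 7\right) = 0 \left(-7\right) = 0$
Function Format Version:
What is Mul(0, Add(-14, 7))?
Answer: 0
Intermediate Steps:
Mul(0, Add(-14, 7)) = Mul(0, -7) = 0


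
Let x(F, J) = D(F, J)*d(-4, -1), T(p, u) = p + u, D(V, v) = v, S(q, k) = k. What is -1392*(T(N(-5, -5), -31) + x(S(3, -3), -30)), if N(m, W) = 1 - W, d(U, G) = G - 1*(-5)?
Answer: 201840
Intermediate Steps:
d(U, G) = 5 + G (d(U, G) = G + 5 = 5 + G)
x(F, J) = 4*J (x(F, J) = J*(5 - 1) = J*4 = 4*J)
-1392*(T(N(-5, -5), -31) + x(S(3, -3), -30)) = -1392*(((1 - 1*(-5)) - 31) + 4*(-30)) = -1392*(((1 + 5) - 31) - 120) = -1392*((6 - 31) - 120) = -1392*(-25 - 120) = -1392*(-145) = 201840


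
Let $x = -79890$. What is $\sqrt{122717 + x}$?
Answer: $\sqrt{42827} \approx 206.95$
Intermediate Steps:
$\sqrt{122717 + x} = \sqrt{122717 - 79890} = \sqrt{42827}$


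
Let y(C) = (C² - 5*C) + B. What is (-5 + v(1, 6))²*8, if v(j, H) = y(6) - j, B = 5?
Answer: 200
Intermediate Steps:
y(C) = 5 + C² - 5*C (y(C) = (C² - 5*C) + 5 = 5 + C² - 5*C)
v(j, H) = 11 - j (v(j, H) = (5 + 6² - 5*6) - j = (5 + 36 - 30) - j = 11 - j)
(-5 + v(1, 6))²*8 = (-5 + (11 - 1*1))²*8 = (-5 + (11 - 1))²*8 = (-5 + 10)²*8 = 5²*8 = 25*8 = 200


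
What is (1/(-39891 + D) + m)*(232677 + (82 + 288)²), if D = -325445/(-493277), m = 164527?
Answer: 1196466990328596157769/19676987362 ≈ 6.0805e+10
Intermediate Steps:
D = 325445/493277 (D = -325445*(-1/493277) = 325445/493277 ≈ 0.65976)
(1/(-39891 + D) + m)*(232677 + (82 + 288)²) = (1/(-39891 + 325445/493277) + 164527)*(232677 + (82 + 288)²) = (1/(-19676987362/493277) + 164527)*(232677 + 370²) = (-493277/19676987362 + 164527)*(232677 + 136900) = (3237395699214497/19676987362)*369577 = 1196466990328596157769/19676987362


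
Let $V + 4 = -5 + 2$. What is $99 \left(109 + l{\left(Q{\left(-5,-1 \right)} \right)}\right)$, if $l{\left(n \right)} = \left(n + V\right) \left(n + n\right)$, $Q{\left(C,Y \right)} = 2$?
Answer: $8811$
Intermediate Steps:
$V = -7$ ($V = -4 + \left(-5 + 2\right) = -4 - 3 = -7$)
$l{\left(n \right)} = 2 n \left(-7 + n\right)$ ($l{\left(n \right)} = \left(n - 7\right) \left(n + n\right) = \left(-7 + n\right) 2 n = 2 n \left(-7 + n\right)$)
$99 \left(109 + l{\left(Q{\left(-5,-1 \right)} \right)}\right) = 99 \left(109 + 2 \cdot 2 \left(-7 + 2\right)\right) = 99 \left(109 + 2 \cdot 2 \left(-5\right)\right) = 99 \left(109 - 20\right) = 99 \cdot 89 = 8811$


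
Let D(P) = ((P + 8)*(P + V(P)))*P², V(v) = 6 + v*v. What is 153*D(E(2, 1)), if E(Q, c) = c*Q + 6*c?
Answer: 12220416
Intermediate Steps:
V(v) = 6 + v²
E(Q, c) = 6*c + Q*c (E(Q, c) = Q*c + 6*c = 6*c + Q*c)
D(P) = P²*(8 + P)*(6 + P + P²) (D(P) = ((P + 8)*(P + (6 + P²)))*P² = ((8 + P)*(6 + P + P²))*P² = P²*(8 + P)*(6 + P + P²))
153*D(E(2, 1)) = 153*((1*(6 + 2))²*(48 + (1*(6 + 2))³ + 9*(1*(6 + 2))² + 14*(1*(6 + 2)))) = 153*((1*8)²*(48 + (1*8)³ + 9*(1*8)² + 14*(1*8))) = 153*(8²*(48 + 8³ + 9*8² + 14*8)) = 153*(64*(48 + 512 + 9*64 + 112)) = 153*(64*(48 + 512 + 576 + 112)) = 153*(64*1248) = 153*79872 = 12220416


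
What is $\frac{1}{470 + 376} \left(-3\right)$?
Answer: $- \frac{1}{282} \approx -0.0035461$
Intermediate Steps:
$\frac{1}{470 + 376} \left(-3\right) = \frac{1}{846} \left(-3\right) = - \frac{1}{282}$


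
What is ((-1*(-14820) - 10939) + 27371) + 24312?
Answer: 55564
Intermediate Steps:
((-1*(-14820) - 10939) + 27371) + 24312 = ((14820 - 10939) + 27371) + 24312 = (3881 + 27371) + 24312 = 31252 + 24312 = 55564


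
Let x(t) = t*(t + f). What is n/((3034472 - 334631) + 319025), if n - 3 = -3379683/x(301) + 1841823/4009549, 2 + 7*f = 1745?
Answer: -11254748284467/2003865400119898700 ≈ -5.6165e-6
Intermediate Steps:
f = 249 (f = -2/7 + (1/7)*1745 = -2/7 + 1745/7 = 249)
x(t) = t*(249 + t) (x(t) = t*(t + 249) = t*(249 + t))
n = -11254748284467/663780836950 (n = 3 + (-3379683*1/(301*(249 + 301)) + 1841823/4009549) = 3 + (-3379683/(301*550) + 1841823*(1/4009549)) = 3 + (-3379683/165550 + 1841823/4009549) = 3 - 13246090795317/663780836950 = -11254748284467/663780836950 ≈ -16.956)
n/((3034472 - 334631) + 319025) = -11254748284467/(663780836950*((3034472 - 334631) + 319025)) = -11254748284467/(663780836950*(2699841 + 319025)) = -11254748284467/663780836950/3018866 = -11254748284467/663780836950*1/3018866 = -11254748284467/2003865400119898700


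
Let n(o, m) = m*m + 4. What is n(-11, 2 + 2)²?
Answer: 400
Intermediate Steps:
n(o, m) = 4 + m² (n(o, m) = m² + 4 = 4 + m²)
n(-11, 2 + 2)² = (4 + (2 + 2)²)² = (4 + 4²)² = (4 + 16)² = 20² = 400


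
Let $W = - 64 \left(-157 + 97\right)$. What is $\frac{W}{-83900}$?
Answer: $- \frac{192}{4195} \approx -0.045769$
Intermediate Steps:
$W = 3840$ ($W = \left(-64\right) \left(-60\right) = 3840$)
$\frac{W}{-83900} = \frac{3840}{-83900} = 3840 \left(- \frac{1}{83900}\right) = - \frac{192}{4195}$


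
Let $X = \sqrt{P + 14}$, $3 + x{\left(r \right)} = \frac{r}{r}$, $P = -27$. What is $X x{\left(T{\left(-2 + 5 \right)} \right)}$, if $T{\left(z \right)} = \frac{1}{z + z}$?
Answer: $- 2 i \sqrt{13} \approx - 7.2111 i$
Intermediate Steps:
$T{\left(z \right)} = \frac{1}{2 z}$
$x{\left(r \right)} = -2$ ($x{\left(r \right)} = -3 + \frac{r}{r} = -3 + 1 = -2$)
$X = i \sqrt{13}$ ($X = \sqrt{-27 + 14} = \sqrt{-13} = i \sqrt{13} \approx 3.6056 i$)
$X x{\left(T{\left(-2 + 5 \right)} \right)} = i \sqrt{13} \left(-2\right) = - 2 i \sqrt{13}$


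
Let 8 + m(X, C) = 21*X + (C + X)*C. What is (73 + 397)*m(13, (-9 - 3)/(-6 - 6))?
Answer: 131130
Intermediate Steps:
m(X, C) = -8 + 21*X + C*(C + X) (m(X, C) = -8 + (21*X + (C + X)*C) = -8 + (21*X + C*(C + X)) = -8 + 21*X + C*(C + X))
(73 + 397)*m(13, (-9 - 3)/(-6 - 6)) = (73 + 397)*(-8 + ((-9 - 3)/(-6 - 6))**2 + 21*13 + ((-9 - 3)/(-6 - 6))*13) = 470*(-8 + (-12/(-12))**2 + 273 - 12/(-12)*13) = 470*(-8 + (-12*(-1/12))**2 + 273 - 12*(-1/12)*13) = 470*(-8 + 1**2 + 273 + 1*13) = 470*(-8 + 1 + 273 + 13) = 470*279 = 131130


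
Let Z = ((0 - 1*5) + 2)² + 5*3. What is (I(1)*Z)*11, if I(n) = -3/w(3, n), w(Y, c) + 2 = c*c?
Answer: 792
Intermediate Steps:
w(Y, c) = -2 + c² (w(Y, c) = -2 + c*c = -2 + c²)
Z = 24 (Z = ((0 - 5) + 2)² + 15 = (-5 + 2)² + 15 = (-3)² + 15 = 9 + 15 = 24)
I(n) = -3/(-2 + n²)
(I(1)*Z)*11 = (-3/(-2 + 1²)*24)*11 = (-3/(-2 + 1)*24)*11 = (-3/(-1)*24)*11 = (-3*(-1)*24)*11 = (3*24)*11 = 72*11 = 792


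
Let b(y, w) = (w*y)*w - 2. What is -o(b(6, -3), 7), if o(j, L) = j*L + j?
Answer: -416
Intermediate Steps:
b(y, w) = -2 + y*w² (b(y, w) = y*w² - 2 = -2 + y*w²)
o(j, L) = j + L*j (o(j, L) = L*j + j = j + L*j)
-o(b(6, -3), 7) = -(-2 + 6*(-3)²)*(1 + 7) = -(-2 + 6*9)*8 = -(-2 + 54)*8 = -52*8 = -1*416 = -416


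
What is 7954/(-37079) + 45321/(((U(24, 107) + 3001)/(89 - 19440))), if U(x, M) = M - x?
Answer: -10839518294715/38117212 ≈ -2.8437e+5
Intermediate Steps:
7954/(-37079) + 45321/(((U(24, 107) + 3001)/(89 - 19440))) = 7954/(-37079) + 45321/((((107 - 1*24) + 3001)/(89 - 19440))) = 7954*(-1/37079) + 45321/((((107 - 24) + 3001)/(-19351))) = -7954/37079 + 45321/(((83 + 3001)*(-1/19351))) = -7954/37079 + 45321/((3084*(-1/19351))) = -7954/37079 + 45321/(-3084/19351) = -7954/37079 + 45321*(-19351/3084) = -7954/37079 - 292335557/1028 = -10839518294715/38117212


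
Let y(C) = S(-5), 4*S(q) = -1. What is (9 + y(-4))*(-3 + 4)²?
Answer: 35/4 ≈ 8.7500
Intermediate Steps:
S(q) = -¼ (S(q) = (¼)*(-1) = -¼)
y(C) = -¼
(9 + y(-4))*(-3 + 4)² = (9 - ¼)*(-3 + 4)² = (35/4)*1² = (35/4)*1 = 35/4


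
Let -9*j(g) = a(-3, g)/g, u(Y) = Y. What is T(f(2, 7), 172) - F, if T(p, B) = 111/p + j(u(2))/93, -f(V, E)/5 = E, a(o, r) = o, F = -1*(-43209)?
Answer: -843933673/19530 ≈ -43212.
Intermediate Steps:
F = 43209
j(g) = 1/(3*g) (j(g) = -(-1)/(3*g) = 1/(3*g))
f(V, E) = -5*E
T(p, B) = 1/558 + 111/p (T(p, B) = 111/p + ((1/3)/2)/93 = 111/p + ((1/3)*(1/2))*(1/93) = 111/p + (1/6)*(1/93) = 111/p + 1/558 = 1/558 + 111/p)
T(f(2, 7), 172) - F = (61938 - 5*7)/(558*((-5*7))) - 1*43209 = (1/558)*(61938 - 35)/(-35) - 43209 = (1/558)*(-1/35)*61903 - 43209 = -61903/19530 - 43209 = -843933673/19530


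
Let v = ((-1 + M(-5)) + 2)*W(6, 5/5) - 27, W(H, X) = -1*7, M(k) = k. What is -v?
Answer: -1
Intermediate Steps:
W(H, X) = -7
v = 1 (v = ((-1 - 5) + 2)*(-7) - 27 = (-6 + 2)*(-7) - 27 = -4*(-7) - 27 = 28 - 27 = 1)
-v = -1*1 = -1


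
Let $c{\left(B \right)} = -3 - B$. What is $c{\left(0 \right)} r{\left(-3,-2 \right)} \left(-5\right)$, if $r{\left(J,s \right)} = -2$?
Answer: $-30$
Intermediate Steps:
$c{\left(0 \right)} r{\left(-3,-2 \right)} \left(-5\right) = \left(-3 - 0\right) \left(-2\right) \left(-5\right) = \left(-3 + 0\right) \left(-2\right) \left(-5\right) = \left(-3\right) \left(-2\right) \left(-5\right) = 6 \left(-5\right) = -30$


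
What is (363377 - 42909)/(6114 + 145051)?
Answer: 320468/151165 ≈ 2.1200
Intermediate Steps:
(363377 - 42909)/(6114 + 145051) = 320468/151165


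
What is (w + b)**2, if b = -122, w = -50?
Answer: 29584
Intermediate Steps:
(w + b)**2 = (-50 - 122)**2 = (-172)**2 = 29584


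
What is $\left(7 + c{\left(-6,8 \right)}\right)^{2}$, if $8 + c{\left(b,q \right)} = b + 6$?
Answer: $1$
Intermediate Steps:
$c{\left(b,q \right)} = -2 + b$ ($c{\left(b,q \right)} = -8 + \left(b + 6\right) = -8 + \left(6 + b\right) = -2 + b$)
$\left(7 + c{\left(-6,8 \right)}\right)^{2} = \left(7 - 8\right)^{2} = \left(-1\right)^{2} = 1$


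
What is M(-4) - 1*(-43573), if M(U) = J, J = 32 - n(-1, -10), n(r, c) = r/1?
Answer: 43606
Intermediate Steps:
n(r, c) = r (n(r, c) = r*1 = r)
J = 33 (J = 32 - 1*(-1) = 32 + 1 = 33)
M(U) = 33
M(-4) - 1*(-43573) = 33 - 1*(-43573) = 33 + 43573 = 43606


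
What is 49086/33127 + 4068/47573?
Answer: 21857778/13946467 ≈ 1.5673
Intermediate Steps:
49086/33127 + 4068/47573 = 49086*(1/33127) + 4068*(1/47573) = 49086/33127 + 36/421 = 21857778/13946467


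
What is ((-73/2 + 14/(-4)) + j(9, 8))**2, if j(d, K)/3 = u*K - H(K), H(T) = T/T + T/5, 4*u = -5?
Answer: 151321/25 ≈ 6052.8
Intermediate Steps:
u = -5/4 (u = (1/4)*(-5) = -5/4 ≈ -1.2500)
H(T) = 1 + T/5 (H(T) = 1 + T*(1/5) = 1 + T/5)
j(d, K) = -3 - 87*K/20 (j(d, K) = 3*(-5*K/4 - (1 + K/5)) = 3*(-5*K/4 + (-1 - K/5)) = 3*(-1 - 29*K/20) = -3 - 87*K/20)
((-73/2 + 14/(-4)) + j(9, 8))**2 = ((-73/2 + 14/(-4)) + (-3 - 87/20*8))**2 = ((-73*1/2 + 14*(-1/4)) + (-3 - 174/5))**2 = ((-73/2 - 7/2) - 189/5)**2 = (-40 - 189/5)**2 = (-389/5)**2 = 151321/25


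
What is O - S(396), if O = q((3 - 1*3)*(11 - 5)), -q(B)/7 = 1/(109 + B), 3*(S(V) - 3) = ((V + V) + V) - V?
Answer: -29110/109 ≈ -267.06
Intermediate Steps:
S(V) = 3 + 2*V/3 (S(V) = 3 + (((V + V) + V) - V)/3 = 3 + ((2*V + V) - V)/3 = 3 + (3*V - V)/3 = 3 + (2*V)/3 = 3 + 2*V/3)
q(B) = -7/(109 + B)
O = -7/109 (O = -7/(109 + (3 - 1*3)*(11 - 5)) = -7/(109 + (3 - 3)*6) = -7/(109 + 0*6) = -7/(109 + 0) = -7/109 ≈ -0.064220)
O - S(396) = -7/109 - (3 + (⅔)*396) = -7/109 - (3 + 264) = -7/109 - 1*267 = -7/109 - 267 = -29110/109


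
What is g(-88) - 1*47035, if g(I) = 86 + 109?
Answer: -46840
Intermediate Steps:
g(I) = 195
g(-88) - 1*47035 = 195 - 1*47035 = 195 - 47035 = -46840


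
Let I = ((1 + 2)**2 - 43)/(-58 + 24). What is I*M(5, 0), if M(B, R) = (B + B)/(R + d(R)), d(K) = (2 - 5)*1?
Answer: -10/3 ≈ -3.3333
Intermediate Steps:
d(K) = -3 (d(K) = -3*1 = -3)
M(B, R) = 2*B/(-3 + R) (M(B, R) = (B + B)/(R - 3) = (2*B)/(-3 + R) = 2*B/(-3 + R))
I = 1 (I = (3**2 - 43)/(-34) = (9 - 43)*(-1/34) = -34*(-1/34) = 1)
I*M(5, 0) = 1*(2*5/(-3 + 0)) = 1*(2*5/(-3)) = 1*(2*5*(-1/3)) = 1*(-10/3) = -10/3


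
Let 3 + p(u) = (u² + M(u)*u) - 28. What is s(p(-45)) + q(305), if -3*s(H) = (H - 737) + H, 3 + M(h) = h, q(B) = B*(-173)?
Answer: -165866/3 ≈ -55289.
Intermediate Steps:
q(B) = -173*B
M(h) = -3 + h
p(u) = -31 + u² + u*(-3 + u) (p(u) = -3 + ((u² + (-3 + u)*u) - 28) = -3 + ((u² + u*(-3 + u)) - 28) = -3 + (-28 + u² + u*(-3 + u)) = -31 + u² + u*(-3 + u))
s(H) = 737/3 - 2*H/3 (s(H) = -((H - 737) + H)/3 = -((-737 + H) + H)/3 = -(-737 + 2*H)/3 = 737/3 - 2*H/3)
s(p(-45)) + q(305) = (737/3 - 2*(-31 + (-45)² - 45*(-3 - 45))/3) - 173*305 = (737/3 - 2*(-31 + 2025 - 45*(-48))/3) - 52765 = (737/3 - 2*(-31 + 2025 + 2160)/3) - 52765 = (737/3 - ⅔*4154) - 52765 = (737/3 - 8308/3) - 52765 = -7571/3 - 52765 = -165866/3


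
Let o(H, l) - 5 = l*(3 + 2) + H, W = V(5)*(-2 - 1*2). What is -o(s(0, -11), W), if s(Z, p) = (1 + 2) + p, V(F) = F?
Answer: 103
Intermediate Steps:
W = -20 (W = 5*(-2 - 1*2) = 5*(-2 - 2) = 5*(-4) = -20)
s(Z, p) = 3 + p
o(H, l) = 5 + H + 5*l (o(H, l) = 5 + (l*(3 + 2) + H) = 5 + (l*5 + H) = 5 + (5*l + H) = 5 + (H + 5*l) = 5 + H + 5*l)
-o(s(0, -11), W) = -(5 + (3 - 11) + 5*(-20)) = -(5 - 8 - 100) = -1*(-103) = 103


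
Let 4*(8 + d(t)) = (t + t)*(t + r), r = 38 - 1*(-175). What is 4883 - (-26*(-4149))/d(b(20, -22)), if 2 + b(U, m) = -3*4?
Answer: 2316319/467 ≈ 4960.0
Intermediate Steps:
r = 213 (r = 38 + 175 = 213)
b(U, m) = -14 (b(U, m) = -2 - 3*4 = -2 - 12 = -14)
d(t) = -8 + t*(213 + t)/2 (d(t) = -8 + ((t + t)*(t + 213))/4 = -8 + ((2*t)*(213 + t))/4 = -8 + (2*t*(213 + t))/4 = -8 + t*(213 + t)/2)
4883 - (-26*(-4149))/d(b(20, -22)) = 4883 - (-26*(-4149))/(-8 + (½)*(-14)² + (213/2)*(-14)) = 4883 - 107874/(-8 + (½)*196 - 1491) = 4883 - 107874/(-8 + 98 - 1491) = 4883 - 107874/(-1401) = 4883 - 107874*(-1)/1401 = 4883 - 1*(-35958/467) = 4883 + 35958/467 = 2316319/467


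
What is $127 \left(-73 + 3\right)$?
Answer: $-8890$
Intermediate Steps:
$127 \left(-73 + 3\right) = 127 \left(-70\right) = -8890$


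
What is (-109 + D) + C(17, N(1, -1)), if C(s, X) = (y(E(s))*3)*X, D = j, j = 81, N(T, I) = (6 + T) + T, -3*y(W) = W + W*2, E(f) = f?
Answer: -436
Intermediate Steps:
y(W) = -W (y(W) = -(W + W*2)/3 = -(W + 2*W)/3 = -W)
N(T, I) = 6 + 2*T
D = 81
C(s, X) = -3*X*s (C(s, X) = (-s*3)*X = (-3*s)*X = -3*X*s)
(-109 + D) + C(17, N(1, -1)) = (-109 + 81) - 3*(6 + 2*1)*17 = -28 - 3*(6 + 2)*17 = -28 - 3*8*17 = -28 - 408 = -436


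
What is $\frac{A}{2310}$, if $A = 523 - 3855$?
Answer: $- \frac{238}{165} \approx -1.4424$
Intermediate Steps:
$A = -3332$ ($A = 523 - 3855 = -3332$)
$\frac{A}{2310} = - \frac{3332}{2310} = \left(-3332\right) \frac{1}{2310} = - \frac{238}{165}$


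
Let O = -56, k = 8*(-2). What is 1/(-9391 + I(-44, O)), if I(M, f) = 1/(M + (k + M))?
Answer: -104/976665 ≈ -0.00010648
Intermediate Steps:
k = -16
I(M, f) = 1/(-16 + 2*M) (I(M, f) = 1/(M + (-16 + M)) = 1/(-16 + 2*M))
1/(-9391 + I(-44, O)) = 1/(-9391 + 1/(2*(-8 - 44))) = 1/(-9391 + (½)/(-52)) = 1/(-9391 + (½)*(-1/52)) = 1/(-9391 - 1/104) = 1/(-976665/104) = -104/976665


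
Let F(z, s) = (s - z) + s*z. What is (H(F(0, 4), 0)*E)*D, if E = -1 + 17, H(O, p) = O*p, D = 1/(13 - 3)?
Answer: 0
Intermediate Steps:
F(z, s) = s - z + s*z
D = ⅒ (D = 1/10 = ⅒ ≈ 0.10000)
E = 16
(H(F(0, 4), 0)*E)*D = (((4 - 1*0 + 4*0)*0)*16)*(⅒) = (((4 + 0 + 0)*0)*16)*(⅒) = ((4*0)*16)*(⅒) = (0*16)*(⅒) = 0*(⅒) = 0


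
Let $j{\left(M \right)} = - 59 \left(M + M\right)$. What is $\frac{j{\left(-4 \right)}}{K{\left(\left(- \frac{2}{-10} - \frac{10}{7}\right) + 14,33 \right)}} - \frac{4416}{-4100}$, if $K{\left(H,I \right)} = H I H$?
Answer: $\frac{7872096488}{6758539425} \approx 1.1648$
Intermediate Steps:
$K{\left(H,I \right)} = I H^{2}$
$j{\left(M \right)} = - 118 M$ ($j{\left(M \right)} = - 59 \cdot 2 M = - 118 M$)
$\frac{j{\left(-4 \right)}}{K{\left(\left(- \frac{2}{-10} - \frac{10}{7}\right) + 14,33 \right)}} - \frac{4416}{-4100} = \frac{\left(-118\right) \left(-4\right)}{33 \left(\left(- \frac{2}{-10} - \frac{10}{7}\right) + 14\right)^{2}} - \frac{4416}{-4100} = \frac{472}{33 \left(\left(\left(-2\right) \left(- \frac{1}{10}\right) - \frac{10}{7}\right) + 14\right)^{2}} - - \frac{1104}{1025} = \frac{472}{33 \left(\left(\frac{1}{5} - \frac{10}{7}\right) + 14\right)^{2}} + \frac{1104}{1025} = \frac{472}{33 \left(- \frac{43}{35} + 14\right)^{2}} + \frac{1104}{1025} = \frac{472}{33 \left(\frac{447}{35}\right)^{2}} + \frac{1104}{1025} = \frac{472}{33 \cdot \frac{199809}{1225}} + \frac{1104}{1025} = \frac{472}{\frac{6593697}{1225}} + \frac{1104}{1025} = 472 \cdot \frac{1225}{6593697} + \frac{1104}{1025} = \frac{578200}{6593697} + \frac{1104}{1025} = \frac{7872096488}{6758539425}$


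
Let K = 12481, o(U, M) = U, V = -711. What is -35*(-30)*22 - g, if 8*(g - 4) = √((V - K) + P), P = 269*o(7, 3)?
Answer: 23096 - I*√11309/8 ≈ 23096.0 - 13.293*I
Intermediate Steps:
P = 1883 (P = 269*7 = 1883)
g = 4 + I*√11309/8 (g = 4 + √((-711 - 1*12481) + 1883)/8 = 4 + √((-711 - 12481) + 1883)/8 = 4 + √(-13192 + 1883)/8 = 4 + √(-11309)/8 = 4 + (I*√11309)/8 = 4 + I*√11309/8 ≈ 4.0 + 13.293*I)
-35*(-30)*22 - g = -35*(-30)*22 - (4 + I*√11309/8) = 1050*22 + (-4 - I*√11309/8) = 23100 + (-4 - I*√11309/8) = 23096 - I*√11309/8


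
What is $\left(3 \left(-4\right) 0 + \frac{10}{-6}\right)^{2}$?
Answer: $\frac{25}{9} \approx 2.7778$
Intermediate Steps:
$\left(3 \left(-4\right) 0 + \frac{10}{-6}\right)^{2} = \left(\left(-12\right) 0 + 10 \left(- \frac{1}{6}\right)\right)^{2} = \left(0 - \frac{5}{3}\right)^{2} = \left(- \frac{5}{3}\right)^{2} = \frac{25}{9}$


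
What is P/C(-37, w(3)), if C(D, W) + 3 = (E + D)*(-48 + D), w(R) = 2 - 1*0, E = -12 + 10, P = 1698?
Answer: 283/552 ≈ 0.51268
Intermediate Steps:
E = -2
w(R) = 2 (w(R) = 2 + 0 = 2)
C(D, W) = -3 + (-48 + D)*(-2 + D) (C(D, W) = -3 + (-2 + D)*(-48 + D) = -3 + (-48 + D)*(-2 + D))
P/C(-37, w(3)) = 1698/(93 + (-37)² - 50*(-37)) = 1698/(93 + 1369 + 1850) = 1698/3312 = 1698*(1/3312) = 283/552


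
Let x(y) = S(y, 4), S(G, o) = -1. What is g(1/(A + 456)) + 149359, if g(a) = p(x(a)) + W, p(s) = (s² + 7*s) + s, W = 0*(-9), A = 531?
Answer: 149352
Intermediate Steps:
x(y) = -1
W = 0
p(s) = s² + 8*s
g(a) = -7 (g(a) = -(8 - 1) + 0 = -1*7 + 0 = -7 + 0 = -7)
g(1/(A + 456)) + 149359 = -7 + 149359 = 149352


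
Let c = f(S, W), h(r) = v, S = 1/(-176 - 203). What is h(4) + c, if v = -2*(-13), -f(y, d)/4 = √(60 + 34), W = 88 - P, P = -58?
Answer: 26 - 4*√94 ≈ -12.781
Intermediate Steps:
W = 146 (W = 88 - 1*(-58) = 88 + 58 = 146)
S = -1/379 (S = 1/(-379) = -1/379 ≈ -0.0026385)
f(y, d) = -4*√94 (f(y, d) = -4*√(60 + 34) = -4*√94)
v = 26
h(r) = 26
c = -4*√94 ≈ -38.781
h(4) + c = 26 - 4*√94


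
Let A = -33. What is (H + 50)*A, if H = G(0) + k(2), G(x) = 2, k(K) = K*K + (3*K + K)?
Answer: -2112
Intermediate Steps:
k(K) = K² + 4*K
H = 14 (H = 2 + 2*(4 + 2) = 2 + 2*6 = 2 + 12 = 14)
(H + 50)*A = (14 + 50)*(-33) = 64*(-33) = -2112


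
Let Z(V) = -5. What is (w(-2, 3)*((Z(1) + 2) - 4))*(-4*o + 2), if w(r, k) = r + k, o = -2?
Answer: -70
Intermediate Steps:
w(r, k) = k + r
(w(-2, 3)*((Z(1) + 2) - 4))*(-4*o + 2) = ((3 - 2)*((-5 + 2) - 4))*(-4*(-2) + 2) = (1*(-3 - 4))*(8 + 2) = (1*(-7))*10 = -7*10 = -70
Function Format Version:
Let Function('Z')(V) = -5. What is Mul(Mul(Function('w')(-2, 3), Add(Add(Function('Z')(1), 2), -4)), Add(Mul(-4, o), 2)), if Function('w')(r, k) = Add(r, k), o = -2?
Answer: -70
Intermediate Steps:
Function('w')(r, k) = Add(k, r)
Mul(Mul(Function('w')(-2, 3), Add(Add(Function('Z')(1), 2), -4)), Add(Mul(-4, o), 2)) = Mul(Mul(Add(3, -2), Add(Add(-5, 2), -4)), Add(Mul(-4, -2), 2)) = Mul(Mul(1, Add(-3, -4)), Add(8, 2)) = Mul(Mul(1, -7), 10) = Mul(-7, 10) = -70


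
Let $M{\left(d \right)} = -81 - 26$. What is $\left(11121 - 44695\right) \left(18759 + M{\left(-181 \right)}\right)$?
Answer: $-626222248$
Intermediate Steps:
$M{\left(d \right)} = -107$
$\left(11121 - 44695\right) \left(18759 + M{\left(-181 \right)}\right) = \left(11121 - 44695\right) \left(18759 - 107\right) = \left(-33574\right) 18652 = -626222248$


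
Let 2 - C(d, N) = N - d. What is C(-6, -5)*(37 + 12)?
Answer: 49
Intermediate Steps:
C(d, N) = 2 + d - N (C(d, N) = 2 - (N - d) = 2 + (d - N) = 2 + d - N)
C(-6, -5)*(37 + 12) = (2 - 6 - 1*(-5))*(37 + 12) = (2 - 6 + 5)*49 = 1*49 = 49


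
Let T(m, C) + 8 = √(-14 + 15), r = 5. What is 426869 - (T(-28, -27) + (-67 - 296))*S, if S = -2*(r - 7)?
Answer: 428349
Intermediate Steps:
T(m, C) = -7 (T(m, C) = -8 + √(-14 + 15) = -8 + √1 = -8 + 1 = -7)
S = 4 (S = -2*(5 - 7) = -2*(-2) = 4)
426869 - (T(-28, -27) + (-67 - 296))*S = 426869 - (-7 + (-67 - 296))*4 = 426869 - (-7 - 363)*4 = 426869 - (-370)*4 = 426869 - 1*(-1480) = 426869 + 1480 = 428349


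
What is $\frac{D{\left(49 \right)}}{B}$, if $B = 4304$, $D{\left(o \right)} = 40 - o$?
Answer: $- \frac{9}{4304} \approx -0.0020911$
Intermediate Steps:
$\frac{D{\left(49 \right)}}{B} = \frac{40 - 49}{4304} = \left(40 - 49\right) \frac{1}{4304} = \left(-9\right) \frac{1}{4304} = - \frac{9}{4304}$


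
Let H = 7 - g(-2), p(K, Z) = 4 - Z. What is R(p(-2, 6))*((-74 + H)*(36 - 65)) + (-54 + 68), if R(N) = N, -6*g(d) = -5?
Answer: -11761/3 ≈ -3920.3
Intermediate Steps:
g(d) = ⅚ (g(d) = -⅙*(-5) = ⅚)
H = 37/6 (H = 7 - 1*⅚ = 7 - ⅚ = 37/6 ≈ 6.1667)
R(p(-2, 6))*((-74 + H)*(36 - 65)) + (-54 + 68) = (4 - 1*6)*((-74 + 37/6)*(36 - 65)) + (-54 + 68) = (4 - 6)*(-407/6*(-29)) + 14 = -2*11803/6 + 14 = -11803/3 + 14 = -11761/3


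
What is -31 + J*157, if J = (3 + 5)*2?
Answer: 2481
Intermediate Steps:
J = 16 (J = 8*2 = 16)
-31 + J*157 = -31 + 16*157 = -31 + 2512 = 2481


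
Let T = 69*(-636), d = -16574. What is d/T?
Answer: 8287/21942 ≈ 0.37768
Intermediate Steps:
T = -43884
d/T = -16574/(-43884) = -16574*(-1/43884) = 8287/21942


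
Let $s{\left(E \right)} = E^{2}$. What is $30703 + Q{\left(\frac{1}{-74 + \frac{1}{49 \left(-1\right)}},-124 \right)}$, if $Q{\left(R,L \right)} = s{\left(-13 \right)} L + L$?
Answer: $9623$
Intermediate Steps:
$Q{\left(R,L \right)} = 170 L$ ($Q{\left(R,L \right)} = \left(-13\right)^{2} L + L = 169 L + L = 170 L$)
$30703 + Q{\left(\frac{1}{-74 + \frac{1}{49 \left(-1\right)}},-124 \right)} = 30703 + 170 \left(-124\right) = 30703 - 21080 = 9623$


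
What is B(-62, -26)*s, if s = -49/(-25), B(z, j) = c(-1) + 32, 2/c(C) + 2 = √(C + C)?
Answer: 4606/75 - 49*I*√2/75 ≈ 61.413 - 0.92395*I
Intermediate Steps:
c(C) = 2/(-2 + √2*√C) (c(C) = 2/(-2 + √(C + C)) = 2/(-2 + √(2*C)) = 2/(-2 + √2*√C))
B(z, j) = 32 + 2/(-2 + I*√2) (B(z, j) = 2/(-2 + √2*√(-1)) + 32 = 2/(-2 + √2*I) + 32 = 2/(-2 + I*√2) + 32 = 32 + 2/(-2 + I*√2))
s = 49/25 (s = -49*(-1/25) = 49/25 ≈ 1.9600)
B(-62, -26)*s = (94/3 - I*√2/3)*(49/25) = 4606/75 - 49*I*√2/75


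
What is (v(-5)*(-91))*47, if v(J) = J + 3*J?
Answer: 85540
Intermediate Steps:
v(J) = 4*J
(v(-5)*(-91))*47 = ((4*(-5))*(-91))*47 = -20*(-91)*47 = 1820*47 = 85540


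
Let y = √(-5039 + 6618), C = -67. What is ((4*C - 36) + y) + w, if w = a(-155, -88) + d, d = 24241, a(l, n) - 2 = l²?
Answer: 47964 + √1579 ≈ 48004.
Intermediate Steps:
a(l, n) = 2 + l²
y = √1579 ≈ 39.737
w = 48268 (w = (2 + (-155)²) + 24241 = (2 + 24025) + 24241 = 24027 + 24241 = 48268)
((4*C - 36) + y) + w = ((4*(-67) - 36) + √1579) + 48268 = ((-268 - 36) + √1579) + 48268 = (-304 + √1579) + 48268 = 47964 + √1579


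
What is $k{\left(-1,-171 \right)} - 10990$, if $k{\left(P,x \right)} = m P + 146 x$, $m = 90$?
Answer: $-36046$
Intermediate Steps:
$k{\left(P,x \right)} = 90 P + 146 x$
$k{\left(-1,-171 \right)} - 10990 = \left(90 \left(-1\right) + 146 \left(-171\right)\right) - 10990 = \left(-90 - 24966\right) - 10990 = -25056 - 10990 = -36046$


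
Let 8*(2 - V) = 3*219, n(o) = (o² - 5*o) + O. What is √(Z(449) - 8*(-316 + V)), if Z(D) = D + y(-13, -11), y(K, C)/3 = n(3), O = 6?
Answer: 3*√402 ≈ 60.150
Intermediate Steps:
n(o) = 6 + o² - 5*o (n(o) = (o² - 5*o) + 6 = 6 + o² - 5*o)
y(K, C) = 0 (y(K, C) = 3*(6 + 3² - 5*3) = 3*(6 + 9 - 15) = 3*0 = 0)
V = -641/8 (V = 2 - 3*219/8 = 2 - ⅛*657 = 2 - 657/8 = -641/8 ≈ -80.125)
Z(D) = D (Z(D) = D + 0 = D)
√(Z(449) - 8*(-316 + V)) = √(449 - 8*(-316 - 641/8)) = √(449 - 8*(-3169/8)) = √(449 + 3169) = √3618 = 3*√402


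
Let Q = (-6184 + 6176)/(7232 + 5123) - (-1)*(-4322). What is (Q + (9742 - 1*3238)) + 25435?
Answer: 341208027/12355 ≈ 27617.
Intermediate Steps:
Q = -53398318/12355 (Q = -8/12355 - 1*4322 = -8*1/12355 - 4322 = -8/12355 - 4322 = -53398318/12355 ≈ -4322.0)
(Q + (9742 - 1*3238)) + 25435 = (-53398318/12355 + (9742 - 1*3238)) + 25435 = (-53398318/12355 + (9742 - 3238)) + 25435 = (-53398318/12355 + 6504) + 25435 = 26958602/12355 + 25435 = 341208027/12355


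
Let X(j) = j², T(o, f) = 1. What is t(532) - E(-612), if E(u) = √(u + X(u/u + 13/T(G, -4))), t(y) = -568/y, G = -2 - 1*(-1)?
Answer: -142/133 - 4*I*√26 ≈ -1.0677 - 20.396*I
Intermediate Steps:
G = -1 (G = -2 + 1 = -1)
E(u) = √(196 + u) (E(u) = √(u + (u/u + 13/1)²) = √(u + (1 + 13*1)²) = √(u + (1 + 13)²) = √(u + 14²) = √(u + 196) = √(196 + u))
t(532) - E(-612) = -568/532 - √(196 - 612) = -568*1/532 - √(-416) = -142/133 - 4*I*√26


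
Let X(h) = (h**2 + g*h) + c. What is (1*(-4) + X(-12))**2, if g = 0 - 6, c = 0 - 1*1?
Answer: 44521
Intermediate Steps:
c = -1 (c = 0 - 1 = -1)
g = -6
X(h) = -1 + h**2 - 6*h (X(h) = (h**2 - 6*h) - 1 = -1 + h**2 - 6*h)
(1*(-4) + X(-12))**2 = (1*(-4) + (-1 + (-12)**2 - 6*(-12)))**2 = (-4 + (-1 + 144 + 72))**2 = (-4 + 215)**2 = 211**2 = 44521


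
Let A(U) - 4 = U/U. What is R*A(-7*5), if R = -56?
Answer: -280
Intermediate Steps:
A(U) = 5 (A(U) = 4 + U/U = 4 + 1 = 5)
R*A(-7*5) = -56*5 = -280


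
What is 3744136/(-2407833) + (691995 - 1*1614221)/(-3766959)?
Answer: -48903047762/37325959629 ≈ -1.3102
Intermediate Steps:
3744136/(-2407833) + (691995 - 1*1614221)/(-3766959) = 3744136*(-1/2407833) + (691995 - 1614221)*(-1/3766959) = -3744136/2407833 - 922226*(-1/3766959) = -3744136/2407833 + 922226/3766959 = -48903047762/37325959629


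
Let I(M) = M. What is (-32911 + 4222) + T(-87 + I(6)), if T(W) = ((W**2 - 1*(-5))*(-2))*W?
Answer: 1035003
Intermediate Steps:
T(W) = W*(-10 - 2*W**2) (T(W) = ((W**2 + 5)*(-2))*W = ((5 + W**2)*(-2))*W = (-10 - 2*W**2)*W = W*(-10 - 2*W**2))
(-32911 + 4222) + T(-87 + I(6)) = (-32911 + 4222) - 2*(-87 + 6)*(5 + (-87 + 6)**2) = -28689 - 2*(-81)*(5 + (-81)**2) = -28689 - 2*(-81)*(5 + 6561) = -28689 - 2*(-81)*6566 = -28689 + 1063692 = 1035003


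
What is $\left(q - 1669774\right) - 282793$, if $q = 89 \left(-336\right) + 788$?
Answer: $-1981683$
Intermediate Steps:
$q = -29116$ ($q = -29904 + 788 = -29116$)
$\left(q - 1669774\right) - 282793 = \left(-29116 - 1669774\right) - 282793 = -1698890 - 282793 = -1981683$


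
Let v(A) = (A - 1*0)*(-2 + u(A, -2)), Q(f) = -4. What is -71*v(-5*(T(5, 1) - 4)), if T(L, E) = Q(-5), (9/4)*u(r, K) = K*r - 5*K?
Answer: 846320/9 ≈ 94036.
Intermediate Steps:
u(r, K) = -20*K/9 + 4*K*r/9 (u(r, K) = 4*(K*r - 5*K)/9 = 4*(-5*K + K*r)/9 = -20*K/9 + 4*K*r/9)
T(L, E) = -4
v(A) = A*(22/9 - 8*A/9) (v(A) = (A - 1*0)*(-2 + (4/9)*(-2)*(-5 + A)) = (A + 0)*(-2 + (40/9 - 8*A/9)) = A*(22/9 - 8*A/9))
-71*v(-5*(T(5, 1) - 4)) = -142*(-5*(-4 - 4))*(11 - (-20)*(-4 - 4))/9 = -142*(-5*(-8))*(11 - (-20)*(-8))/9 = -142*40*(11 - 4*40)/9 = -142*40*(11 - 160)/9 = -142*40*(-149)/9 = -71*(-11920/9) = 846320/9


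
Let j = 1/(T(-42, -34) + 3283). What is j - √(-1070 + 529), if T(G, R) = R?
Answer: 1/3249 - I*√541 ≈ 0.00030779 - 23.259*I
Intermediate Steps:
j = 1/3249 (j = 1/(-34 + 3283) = 1/3249 ≈ 0.00030779)
j - √(-1070 + 529) = 1/3249 - √(-1070 + 529) = 1/3249 - √(-541) = 1/3249 - I*√541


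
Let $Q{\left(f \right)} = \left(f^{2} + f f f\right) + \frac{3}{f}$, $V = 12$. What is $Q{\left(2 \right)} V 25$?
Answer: $4050$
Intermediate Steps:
$Q{\left(f \right)} = f^{2} + f^{3} + \frac{3}{f}$ ($Q{\left(f \right)} = \left(f^{2} + f^{2} f\right) + \frac{3}{f} = \left(f^{2} + f^{3}\right) + \frac{3}{f} = f^{2} + f^{3} + \frac{3}{f}$)
$Q{\left(2 \right)} V 25 = \frac{3 + 2^{3} \left(1 + 2\right)}{2} \cdot 12 \cdot 25 = \frac{3 + 8 \cdot 3}{2} \cdot 12 \cdot 25 = \frac{3 + 24}{2} \cdot 12 \cdot 25 = \frac{1}{2} \cdot 27 \cdot 12 \cdot 25 = \frac{27}{2} \cdot 12 \cdot 25 = 162 \cdot 25 = 4050$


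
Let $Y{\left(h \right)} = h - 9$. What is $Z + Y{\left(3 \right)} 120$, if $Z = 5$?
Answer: $-715$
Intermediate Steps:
$Y{\left(h \right)} = -9 + h$
$Z + Y{\left(3 \right)} 120 = 5 + \left(-9 + 3\right) 120 = 5 - 720 = -715$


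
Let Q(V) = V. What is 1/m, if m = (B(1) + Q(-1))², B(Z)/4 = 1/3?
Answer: 9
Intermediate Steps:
B(Z) = 4/3
m = ⅑ (m = (4/3 - 1)² = (⅓)² = ⅑ ≈ 0.11111)
1/m = 1/(⅑) = 9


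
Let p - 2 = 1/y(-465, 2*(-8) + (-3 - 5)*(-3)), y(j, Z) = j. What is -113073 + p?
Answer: -52578016/465 ≈ -1.1307e+5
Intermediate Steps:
p = 929/465 (p = 2 + 1/(-465) = 2 - 1/465 = 929/465 ≈ 1.9978)
-113073 + p = -113073 + 929/465 = -52578016/465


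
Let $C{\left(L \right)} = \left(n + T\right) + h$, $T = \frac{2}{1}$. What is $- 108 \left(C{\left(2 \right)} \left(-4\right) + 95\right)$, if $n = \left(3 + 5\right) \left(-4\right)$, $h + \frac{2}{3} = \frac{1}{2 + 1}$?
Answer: $-23364$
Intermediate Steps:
$h = - \frac{1}{3}$ ($h = - \frac{2}{3} + \frac{1}{2 + 1} = - \frac{2}{3} + \frac{1}{3} = - \frac{1}{3} \approx -0.33333$)
$T = 2$ ($T = 2 \cdot 1 = 2$)
$n = -32$ ($n = 8 \left(-4\right) = -32$)
$C{\left(L \right)} = - \frac{91}{3}$ ($C{\left(L \right)} = \left(-32 + 2\right) - \frac{1}{3} = -30 - \frac{1}{3} = - \frac{91}{3}$)
$- 108 \left(C{\left(2 \right)} \left(-4\right) + 95\right) = - 108 \left(\left(- \frac{91}{3}\right) \left(-4\right) + 95\right) = - 108 \left(\frac{364}{3} + 95\right) = \left(-108\right) \frac{649}{3} = -23364$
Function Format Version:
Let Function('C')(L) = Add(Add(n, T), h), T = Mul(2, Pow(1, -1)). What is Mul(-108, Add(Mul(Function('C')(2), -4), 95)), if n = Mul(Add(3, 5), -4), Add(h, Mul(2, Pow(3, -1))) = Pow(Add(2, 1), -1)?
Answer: -23364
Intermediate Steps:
h = Rational(-1, 3) (h = Add(Rational(-2, 3), Pow(Add(2, 1), -1)) = Add(Rational(-2, 3), Pow(3, -1)) = Add(Rational(-2, 3), Rational(1, 3)) = Rational(-1, 3) ≈ -0.33333)
T = 2 (T = Mul(2, 1) = 2)
n = -32 (n = Mul(8, -4) = -32)
Function('C')(L) = Rational(-91, 3) (Function('C')(L) = Add(Add(-32, 2), Rational(-1, 3)) = Add(-30, Rational(-1, 3)) = Rational(-91, 3))
Mul(-108, Add(Mul(Function('C')(2), -4), 95)) = Mul(-108, Add(Mul(Rational(-91, 3), -4), 95)) = Mul(-108, Add(Rational(364, 3), 95)) = Mul(-108, Rational(649, 3)) = -23364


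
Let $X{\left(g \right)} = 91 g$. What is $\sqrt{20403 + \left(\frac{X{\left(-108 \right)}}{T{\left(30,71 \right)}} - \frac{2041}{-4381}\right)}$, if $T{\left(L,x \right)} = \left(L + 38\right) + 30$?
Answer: $\frac{\sqrt{112984781518}}{2359} \approx 142.49$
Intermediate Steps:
$T{\left(L,x \right)} = 68 + L$ ($T{\left(L,x \right)} = \left(38 + L\right) + 30 = 68 + L$)
$\sqrt{20403 + \left(\frac{X{\left(-108 \right)}}{T{\left(30,71 \right)}} - \frac{2041}{-4381}\right)} = \sqrt{20403 + \left(\frac{91 \left(-108\right)}{68 + 30} - \frac{2041}{-4381}\right)} = \sqrt{20403 - \left(- \frac{157}{337} + \frac{9828}{98}\right)} = \sqrt{20403 + \left(\left(-9828\right) \frac{1}{98} + \frac{157}{337}\right)} = \sqrt{20403 + \left(- \frac{702}{7} + \frac{157}{337}\right)} = \sqrt{20403 - \frac{235475}{2359}} = \sqrt{\frac{47895202}{2359}} = \frac{\sqrt{112984781518}}{2359}$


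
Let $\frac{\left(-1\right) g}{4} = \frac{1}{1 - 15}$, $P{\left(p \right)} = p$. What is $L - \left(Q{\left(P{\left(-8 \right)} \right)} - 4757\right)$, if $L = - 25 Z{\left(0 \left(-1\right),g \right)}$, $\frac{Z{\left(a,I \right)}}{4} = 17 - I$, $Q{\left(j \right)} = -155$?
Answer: $\frac{22684}{7} \approx 3240.6$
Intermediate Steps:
$g = \frac{2}{7}$ ($g = - \frac{4}{1 - 15} = - \frac{4}{-14} = \left(-4\right) \left(- \frac{1}{14}\right) = \frac{2}{7} \approx 0.28571$)
$Z{\left(a,I \right)} = 68 - 4 I$ ($Z{\left(a,I \right)} = 4 \left(17 - I\right) = 68 - 4 I$)
$L = - \frac{11700}{7}$ ($L = - 25 \left(68 - \frac{8}{7}\right) = \left(-25\right) \frac{468}{7} = - \frac{11700}{7} \approx -1671.4$)
$L - \left(Q{\left(P{\left(-8 \right)} \right)} - 4757\right) = - \frac{11700}{7} - \left(-155 - 4757\right) = - \frac{11700}{7} - -4912 = - \frac{11700}{7} + 4912 = \frac{22684}{7}$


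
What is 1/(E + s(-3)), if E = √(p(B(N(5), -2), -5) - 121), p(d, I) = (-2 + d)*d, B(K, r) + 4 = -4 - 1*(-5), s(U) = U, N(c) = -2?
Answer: -3/115 - I*√106/115 ≈ -0.026087 - 0.089527*I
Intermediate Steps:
B(K, r) = -3 (B(K, r) = -4 + (-4 - 1*(-5)) = -4 + (-4 + 5) = -4 + 1 = -3)
p(d, I) = d*(-2 + d)
E = I*√106 (E = √(-3*(-2 - 3) - 121) = √(-3*(-5) - 121) = √(15 - 121) = √(-106) = I*√106 ≈ 10.296*I)
1/(E + s(-3)) = 1/(I*√106 - 3) = 1/(-3 + I*√106)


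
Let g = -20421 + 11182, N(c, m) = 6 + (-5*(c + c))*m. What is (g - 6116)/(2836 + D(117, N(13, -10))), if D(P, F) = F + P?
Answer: -15355/4259 ≈ -3.6053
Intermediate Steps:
N(c, m) = 6 - 10*c*m (N(c, m) = 6 + (-10*c)*m = 6 - 10*c*m)
g = -9239
(g - 6116)/(2836 + D(117, N(13, -10))) = (-9239 - 6116)/(2836 + ((6 - 10*13*(-10)) + 117)) = -15355/(2836 + ((6 + 1300) + 117)) = -15355/(2836 + (1306 + 117)) = -15355/(2836 + 1423) = -15355/4259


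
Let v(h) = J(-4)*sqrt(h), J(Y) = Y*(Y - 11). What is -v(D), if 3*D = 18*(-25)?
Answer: -300*I*sqrt(6) ≈ -734.85*I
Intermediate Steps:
J(Y) = Y*(-11 + Y)
D = -150 (D = (18*(-25))/3 = (1/3)*(-450) = -150)
v(h) = 60*sqrt(h) (v(h) = (-4*(-11 - 4))*sqrt(h) = (-4*(-15))*sqrt(h) = 60*sqrt(h))
-v(D) = -60*sqrt(-150) = -60*5*I*sqrt(6) = -300*I*sqrt(6)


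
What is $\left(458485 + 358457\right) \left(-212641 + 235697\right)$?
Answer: $18835414752$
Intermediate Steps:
$\left(458485 + 358457\right) \left(-212641 + 235697\right) = 816942 \cdot 23056 = 18835414752$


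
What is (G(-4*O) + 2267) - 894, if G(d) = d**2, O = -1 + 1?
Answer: 1373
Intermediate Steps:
O = 0
(G(-4*O) + 2267) - 894 = ((-4*0)**2 + 2267) - 894 = (0**2 + 2267) - 894 = (0 + 2267) - 894 = 2267 - 894 = 1373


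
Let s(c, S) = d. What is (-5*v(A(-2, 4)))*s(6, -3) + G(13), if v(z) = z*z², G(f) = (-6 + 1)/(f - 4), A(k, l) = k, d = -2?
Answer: -725/9 ≈ -80.556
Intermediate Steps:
s(c, S) = -2
G(f) = -5/(-4 + f)
v(z) = z³
(-5*v(A(-2, 4)))*s(6, -3) + G(13) = -5*(-2)³*(-2) - 5/(-4 + 13) = -5*(-8)*(-2) - 5/9 = 40*(-2) - 5*⅑ = -80 - 5/9 = -725/9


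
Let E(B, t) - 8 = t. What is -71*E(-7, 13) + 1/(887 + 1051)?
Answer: -2889557/1938 ≈ -1491.0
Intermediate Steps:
E(B, t) = 8 + t
-71*E(-7, 13) + 1/(887 + 1051) = -71*(8 + 13) + 1/(887 + 1051) = -71*21 + 1/1938 = -1491 + 1/1938 = -2889557/1938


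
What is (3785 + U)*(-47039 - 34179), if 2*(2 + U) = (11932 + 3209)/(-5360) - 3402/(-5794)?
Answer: -4769506607551227/15527920 ≈ -3.0716e+8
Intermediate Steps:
U = -96857797/31055840 (U = -2 + ((11932 + 3209)/(-5360) - 3402/(-5794))/2 = -2 + (15141*(-1/5360) - 3402*(-1/5794))/2 = -2 + (-15141/5360 + 1701/2897)/2 = -2 + (½)*(-34746117/15527920) = -2 - 34746117/31055840 = -96857797/31055840 ≈ -3.1188)
(3785 + U)*(-47039 - 34179) = (3785 - 96857797/31055840)*(-47039 - 34179) = (117449496603/31055840)*(-81218) = -4769506607551227/15527920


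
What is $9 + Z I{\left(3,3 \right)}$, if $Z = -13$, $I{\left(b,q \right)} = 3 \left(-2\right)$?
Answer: $87$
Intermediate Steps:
$I{\left(b,q \right)} = -6$
$9 + Z I{\left(3,3 \right)} = 9 - -78 = 9 + 78 = 87$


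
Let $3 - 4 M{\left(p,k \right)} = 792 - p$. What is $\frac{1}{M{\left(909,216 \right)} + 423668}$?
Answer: $\frac{1}{423698} \approx 2.3602 \cdot 10^{-6}$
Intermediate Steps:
$M{\left(p,k \right)} = - \frac{789}{4} + \frac{p}{4}$ ($M{\left(p,k \right)} = \frac{3}{4} - \frac{792 - p}{4} = \frac{3}{4} + \left(-198 + \frac{p}{4}\right) = - \frac{789}{4} + \frac{p}{4}$)
$\frac{1}{M{\left(909,216 \right)} + 423668} = \frac{1}{\left(- \frac{789}{4} + \frac{1}{4} \cdot 909\right) + 423668} = \frac{1}{\left(- \frac{789}{4} + \frac{909}{4}\right) + 423668} = \frac{1}{30 + 423668} = \frac{1}{423698}$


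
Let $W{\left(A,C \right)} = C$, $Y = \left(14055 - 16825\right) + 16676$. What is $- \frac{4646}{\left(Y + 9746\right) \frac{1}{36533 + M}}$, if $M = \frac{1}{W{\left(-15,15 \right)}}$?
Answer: $- \frac{636497354}{88695} \approx -7176.3$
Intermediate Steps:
$Y = 13906$ ($Y = -2770 + 16676 = 13906$)
$M = \frac{1}{15} \approx 0.066667$
$- \frac{4646}{\left(Y + 9746\right) \frac{1}{36533 + M}} = - \frac{4646}{\left(13906 + 9746\right) \frac{1}{36533 + \frac{1}{15}}} = - \frac{4646}{23652 \frac{1}{\frac{547996}{15}}} = - \frac{4646}{23652 \cdot \frac{15}{547996}} = - \frac{4646}{\frac{88695}{136999}} = \left(-4646\right) \frac{136999}{88695} = - \frac{636497354}{88695}$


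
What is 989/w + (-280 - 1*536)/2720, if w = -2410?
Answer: -856/1205 ≈ -0.71037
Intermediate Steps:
989/w + (-280 - 1*536)/2720 = 989/(-2410) + (-280 - 1*536)/2720 = 989*(-1/2410) + (-280 - 536)*(1/2720) = -989/2410 - 816*1/2720 = -989/2410 - 3/10 = -856/1205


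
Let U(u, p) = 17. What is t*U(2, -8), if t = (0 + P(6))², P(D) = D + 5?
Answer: 2057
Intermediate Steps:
P(D) = 5 + D
t = 121 (t = (0 + (5 + 6))² = (0 + 11)² = 11² = 121)
t*U(2, -8) = 121*17 = 2057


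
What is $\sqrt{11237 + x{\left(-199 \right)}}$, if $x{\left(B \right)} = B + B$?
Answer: $\sqrt{10839} \approx 104.11$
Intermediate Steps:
$x{\left(B \right)} = 2 B$
$\sqrt{11237 + x{\left(-199 \right)}} = \sqrt{11237 + 2 \left(-199\right)} = \sqrt{11237 - 398} = \sqrt{10839}$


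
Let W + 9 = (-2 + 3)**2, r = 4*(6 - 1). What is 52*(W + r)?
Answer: 624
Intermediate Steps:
r = 20 (r = 4*5 = 20)
W = -8 (W = -9 + (-2 + 3)**2 = -9 + 1**2 = -9 + 1 = -8)
52*(W + r) = 52*(-8 + 20) = 52*12 = 624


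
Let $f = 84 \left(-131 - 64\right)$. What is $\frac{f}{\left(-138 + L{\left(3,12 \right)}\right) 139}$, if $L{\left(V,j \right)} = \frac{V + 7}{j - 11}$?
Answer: $\frac{4095}{4448} \approx 0.92064$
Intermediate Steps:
$L{\left(V,j \right)} = \frac{7 + V}{-11 + j}$
$f = -16380$ ($f = 84 \left(-195\right) = -16380$)
$\frac{f}{\left(-138 + L{\left(3,12 \right)}\right) 139} = - \frac{16380}{\left(-138 + \frac{7 + 3}{-11 + 12}\right) 139} = - \frac{16380}{\left(-138 + 1^{-1} \cdot 10\right) 139} = - \frac{16380}{\left(-138 + 1 \cdot 10\right) 139} = - \frac{16380}{\left(-138 + 10\right) 139} = - \frac{16380}{\left(-128\right) 139} = - \frac{16380}{-17792} = \left(-16380\right) \left(- \frac{1}{17792}\right) = \frac{4095}{4448}$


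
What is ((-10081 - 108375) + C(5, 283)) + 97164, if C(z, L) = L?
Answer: -21009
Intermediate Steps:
((-10081 - 108375) + C(5, 283)) + 97164 = ((-10081 - 108375) + 283) + 97164 = (-118456 + 283) + 97164 = -118173 + 97164 = -21009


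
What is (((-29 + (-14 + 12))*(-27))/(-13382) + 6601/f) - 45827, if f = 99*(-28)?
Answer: -121431344311/2649636 ≈ -45829.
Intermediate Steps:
f = -2772
(((-29 + (-14 + 12))*(-27))/(-13382) + 6601/f) - 45827 = (((-29 + (-14 + 12))*(-27))/(-13382) + 6601/(-2772)) - 45827 = (((-29 - 2)*(-27))*(-1/13382) + 6601*(-1/2772)) - 45827 = (-31*(-27)*(-1/13382) - 943/396) - 45827 = (837*(-1/13382) - 943/396) - 45827 = (-837/13382 - 943/396) - 45827 = -6475339/2649636 - 45827 = -121431344311/2649636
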